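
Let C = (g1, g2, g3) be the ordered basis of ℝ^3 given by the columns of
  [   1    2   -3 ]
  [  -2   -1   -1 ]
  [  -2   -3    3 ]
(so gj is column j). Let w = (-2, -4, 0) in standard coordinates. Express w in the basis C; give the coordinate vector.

[w]_C is the unique c with M c = w, where M has columns g1, ..., g3.
Gaussian elimination on [M | w] yields c = (0, 2, 2).
Check: 0·g1 + 2g2 + 2g3 = (-2, -4, 0).

(0, 2, 2)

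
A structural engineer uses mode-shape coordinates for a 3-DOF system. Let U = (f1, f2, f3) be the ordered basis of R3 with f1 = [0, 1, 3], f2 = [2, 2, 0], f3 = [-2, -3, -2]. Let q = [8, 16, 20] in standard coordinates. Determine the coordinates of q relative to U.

[4, 0, -4]

[q]_U is the unique c with M c = q, where M has columns f1, ..., f3.
Gaussian elimination on [M | q] yields c = (4, 0, -4).
Check: 4f1 + 0·f2 - 4f3 = [8, 16, 20].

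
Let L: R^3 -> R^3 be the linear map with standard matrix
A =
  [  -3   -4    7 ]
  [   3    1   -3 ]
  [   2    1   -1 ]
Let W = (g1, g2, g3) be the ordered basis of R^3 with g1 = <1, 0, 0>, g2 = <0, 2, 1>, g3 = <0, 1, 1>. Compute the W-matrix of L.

[[-3, -1, 3], [1, -2, -2], [1, 3, 2]]

The j-th column of [L]_W is [L(gj)]_W.
L(g1) = A g1 = <-3, 3, 2> = -3g1 + g2 + g3, so column 1 is <-3, 1, 1>.
Repeating for g2, g3 and assembling the columns gives [[-3, -1, 3], [1, -2, -2], [1, 3, 2]].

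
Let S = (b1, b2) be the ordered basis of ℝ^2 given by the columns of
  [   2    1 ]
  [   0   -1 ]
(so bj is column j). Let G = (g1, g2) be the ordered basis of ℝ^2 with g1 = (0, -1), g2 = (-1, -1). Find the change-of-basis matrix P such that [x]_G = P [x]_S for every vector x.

[[2, 2], [-2, -1]]

Column j of P is [bj]_G, since P maps S-coordinates to G-coordinates.
Expressing b1 in G: b1 = 2g1 - 2g2, so column 1 of P is (2, -2).
Doing the same for each bj gives P = [[2, 2], [-2, -1]].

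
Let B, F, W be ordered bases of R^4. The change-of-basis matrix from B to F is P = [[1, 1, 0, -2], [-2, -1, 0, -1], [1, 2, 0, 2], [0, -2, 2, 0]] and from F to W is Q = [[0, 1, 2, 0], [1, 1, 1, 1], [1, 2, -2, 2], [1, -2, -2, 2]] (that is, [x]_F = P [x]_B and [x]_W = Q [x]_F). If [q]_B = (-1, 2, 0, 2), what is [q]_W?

(12, -2, -29, -21)

First [q]_F = P [q]_B = (-3, -2, 7, -4).
Then [q]_W = Q [q]_F = (12, -2, -29, -21).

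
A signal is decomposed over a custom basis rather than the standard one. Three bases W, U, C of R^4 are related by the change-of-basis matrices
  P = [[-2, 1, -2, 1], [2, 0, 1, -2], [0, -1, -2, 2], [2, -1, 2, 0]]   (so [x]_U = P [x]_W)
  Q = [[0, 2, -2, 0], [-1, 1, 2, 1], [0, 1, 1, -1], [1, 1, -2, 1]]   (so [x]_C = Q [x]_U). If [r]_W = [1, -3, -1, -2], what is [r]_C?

[8, 15, 3, 1]

Composing the changes, [r]_C = Q P [r]_W.
Q P = [[4, 2, 6, -8], [6, -4, 1, 1], [0, 0, -3, 0], [2, 2, 5, -5]]; applying this to [1, -3, -1, -2] gives [8, 15, 3, 1].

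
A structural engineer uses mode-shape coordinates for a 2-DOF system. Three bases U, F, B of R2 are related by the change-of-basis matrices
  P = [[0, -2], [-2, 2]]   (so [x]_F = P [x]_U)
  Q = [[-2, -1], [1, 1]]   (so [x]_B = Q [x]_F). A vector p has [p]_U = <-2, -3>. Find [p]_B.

Composing the changes, [p]_B = Q P [p]_U.
Q P = [[2, 2], [-2, 0]]; applying this to <-2, -3> gives <-10, 4>.

<-10, 4>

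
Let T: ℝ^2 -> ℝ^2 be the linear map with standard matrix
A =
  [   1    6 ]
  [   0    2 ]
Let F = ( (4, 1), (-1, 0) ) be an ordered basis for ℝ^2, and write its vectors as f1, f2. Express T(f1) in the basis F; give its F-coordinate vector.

(2, -2)

Column 1 of [T]_F is the F-coordinate vector of T(f1).
In standard coordinates T(f1) = A f1 = (10, 2).
Converting to F: (10, 2) = 2f1 - 2f2, so the coordinate vector is (2, -2).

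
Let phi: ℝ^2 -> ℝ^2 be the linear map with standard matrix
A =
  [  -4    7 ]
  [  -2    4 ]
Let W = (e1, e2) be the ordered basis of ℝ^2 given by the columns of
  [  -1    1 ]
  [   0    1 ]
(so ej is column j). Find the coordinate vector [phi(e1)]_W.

<-2, 2>

Compute phi(e1) = A e1 = <4, 2> in standard coordinates.
Then write this in W-coordinates: solve for y in y_1 e1 + y_2 e2 = <4, 2>.
This gives y = <-2, 2>, which is column 1 of [phi]_W.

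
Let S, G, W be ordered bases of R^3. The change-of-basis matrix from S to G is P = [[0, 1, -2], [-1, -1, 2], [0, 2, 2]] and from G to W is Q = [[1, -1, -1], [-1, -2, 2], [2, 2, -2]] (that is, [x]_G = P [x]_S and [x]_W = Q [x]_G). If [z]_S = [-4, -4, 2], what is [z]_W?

First [z]_G = P [z]_S = [-8, 12, -4].
Then [z]_W = Q [z]_G = [-16, -24, 16].

[-16, -24, 16]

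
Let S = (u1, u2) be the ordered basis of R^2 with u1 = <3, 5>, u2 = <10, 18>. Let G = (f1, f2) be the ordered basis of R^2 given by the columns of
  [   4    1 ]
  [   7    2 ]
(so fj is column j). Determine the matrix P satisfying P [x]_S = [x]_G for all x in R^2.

Let M have columns uj and N have columns fj. Then for every x, N [x]_G = x = M [x]_S, so P = N^(-1) M.
Since det N = 1, N^(-1) has integer entries; multiplying gives P = [[1, 2], [-1, 2]].

[[1, 2], [-1, 2]]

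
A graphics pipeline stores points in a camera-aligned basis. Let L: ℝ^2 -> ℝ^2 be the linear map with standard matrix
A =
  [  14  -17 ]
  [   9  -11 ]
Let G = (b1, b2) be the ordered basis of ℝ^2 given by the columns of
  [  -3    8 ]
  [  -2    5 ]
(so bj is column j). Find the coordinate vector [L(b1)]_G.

Compute L(b1) = A b1 = <-8, -5> in standard coordinates.
Then write this in G-coordinates: solve for y in y_1 b1 + y_2 b2 = <-8, -5>.
This gives y = <0, -1>, which is column 1 of [L]_G.

<0, -1>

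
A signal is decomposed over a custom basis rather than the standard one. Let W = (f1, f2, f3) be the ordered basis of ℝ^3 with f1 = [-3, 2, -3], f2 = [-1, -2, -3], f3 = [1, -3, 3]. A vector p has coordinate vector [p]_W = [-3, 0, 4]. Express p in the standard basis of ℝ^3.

[13, -18, 21]

p = M [p]_W, where M has columns f1, ..., f3.
Carrying out the matrix-vector product, p = [13, -18, 21].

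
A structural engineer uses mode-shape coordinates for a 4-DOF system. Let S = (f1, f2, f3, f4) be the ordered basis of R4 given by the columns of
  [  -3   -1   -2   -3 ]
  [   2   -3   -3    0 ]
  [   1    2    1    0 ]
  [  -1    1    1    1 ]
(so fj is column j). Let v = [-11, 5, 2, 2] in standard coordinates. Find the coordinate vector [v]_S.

[1, 2, -3, 4]

Write v = c_1 f1 + ... + c_4 f4 and solve for the c_i.
Row-reducing the augmented matrix [M | v] gives c = (1, 2, -3, 4).
Check: f1 + 2f2 - 3f3 + 4f4 = [-11, 5, 2, 2].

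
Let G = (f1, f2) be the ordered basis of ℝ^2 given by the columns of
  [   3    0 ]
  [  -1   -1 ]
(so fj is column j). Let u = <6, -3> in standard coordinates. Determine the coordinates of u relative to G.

We seek scalars with c_1 f1 + c_2 f2 = u; equivalently solve M c = u where the columns of M are f1, f2.
System: 3c_1 + 0c_2 = 6, -c_1 - c_2 = -3; solving gives c_1 = 2, c_2 = 1.
Check: 2f1 + f2 = <6, -3>.

<2, 1>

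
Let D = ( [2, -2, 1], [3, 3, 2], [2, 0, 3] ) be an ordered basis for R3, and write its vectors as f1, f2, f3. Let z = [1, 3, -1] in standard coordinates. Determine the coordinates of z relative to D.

[0, 1, -1]

We seek scalars with c_1 f1 + ... + c_3 f3 = z; equivalently solve M c = z where the columns of M are f1, ..., f3.
Row-reducing the augmented matrix [M | z] gives c = (0, 1, -1).
Check: 0·f1 + f2 - f3 = [1, 3, -1].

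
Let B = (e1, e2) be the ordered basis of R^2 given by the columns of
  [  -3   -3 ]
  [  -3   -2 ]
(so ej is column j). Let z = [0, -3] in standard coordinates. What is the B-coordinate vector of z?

[3, -3]

We seek scalars with c_1 e1 + c_2 e2 = z; equivalently solve M c = z where the columns of M are e1, e2.
System: -3c_1 - 3c_2 = 0, -3c_1 - 2c_2 = -3; solving gives c_1 = 3, c_2 = -3.
Check: 3e1 - 3e2 = [0, -3].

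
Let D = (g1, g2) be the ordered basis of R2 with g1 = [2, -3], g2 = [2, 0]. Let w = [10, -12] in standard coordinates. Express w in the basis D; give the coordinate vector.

[4, 1]

[w]_D is the unique c with M c = w, where M has columns g1, g2.
System: 2c_1 + 2c_2 = 10, -3c_1 + 0c_2 = -12; solving gives c_1 = 4, c_2 = 1.
Check: 4g1 + g2 = [10, -12].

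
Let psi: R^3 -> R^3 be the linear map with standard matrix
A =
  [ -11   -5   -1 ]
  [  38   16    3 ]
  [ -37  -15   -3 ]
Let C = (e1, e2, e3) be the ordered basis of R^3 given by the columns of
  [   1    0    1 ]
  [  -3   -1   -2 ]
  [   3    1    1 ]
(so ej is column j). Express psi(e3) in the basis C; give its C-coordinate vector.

Column 3 of [psi]_C is the C-coordinate vector of psi(e3).
In standard coordinates psi(e3) = A e3 = (-2, 9, -10).
Converting to C: (-2, 9, -10) = -3e1 - 2e2 + e3, so the coordinate vector is (-3, -2, 1).

(-3, -2, 1)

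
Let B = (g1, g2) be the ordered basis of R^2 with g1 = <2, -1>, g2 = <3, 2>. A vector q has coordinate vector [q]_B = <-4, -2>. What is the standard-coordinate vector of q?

<-14, 0>

The coordinates say q = -4g1 - 2g2; adding the scaled basis vectors gives <-14, 0>.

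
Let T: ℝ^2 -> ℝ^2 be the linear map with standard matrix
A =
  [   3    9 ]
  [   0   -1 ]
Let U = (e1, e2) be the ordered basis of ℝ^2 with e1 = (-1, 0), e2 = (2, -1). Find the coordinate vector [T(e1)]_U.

(3, 0)

Compute T(e1) = A e1 = (-3, 0) in standard coordinates.
Then write this in U-coordinates: solve for y in y_1 e1 + y_2 e2 = (-3, 0).
This gives y = (3, 0), which is column 1 of [T]_U.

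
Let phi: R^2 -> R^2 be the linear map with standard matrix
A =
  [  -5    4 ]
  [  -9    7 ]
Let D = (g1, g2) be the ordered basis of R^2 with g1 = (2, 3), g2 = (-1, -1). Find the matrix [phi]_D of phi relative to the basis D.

The j-th column of [phi]_D is [phi(gj)]_D.
phi(g1) = A g1 = (2, 3) = g1 + 0·g2, so column 1 is (1, 0).
Repeating for g2 and assembling the columns gives [[1, 1], [0, 1]].

[[1, 1], [0, 1]]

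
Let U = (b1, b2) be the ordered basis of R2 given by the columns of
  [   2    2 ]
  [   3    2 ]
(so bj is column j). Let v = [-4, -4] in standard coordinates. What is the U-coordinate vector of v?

[0, -2]

Write v = c_1 b1 + c_2 b2 and solve for the c_i.
System: 2c_1 + 2c_2 = -4, 3c_1 + 2c_2 = -4; solving gives c_1 = 0, c_2 = -2.
Check: 0·b1 - 2b2 = [-4, -4].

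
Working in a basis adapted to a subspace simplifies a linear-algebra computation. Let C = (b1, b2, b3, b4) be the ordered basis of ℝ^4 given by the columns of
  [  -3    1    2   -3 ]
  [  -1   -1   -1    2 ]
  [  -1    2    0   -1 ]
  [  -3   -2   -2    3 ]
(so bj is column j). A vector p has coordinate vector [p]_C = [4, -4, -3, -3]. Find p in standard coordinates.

[-13, -3, -9, -7]

The coordinates say p = 4b1 - 4b2 - 3b3 - 3b4; adding the scaled basis vectors gives [-13, -3, -9, -7].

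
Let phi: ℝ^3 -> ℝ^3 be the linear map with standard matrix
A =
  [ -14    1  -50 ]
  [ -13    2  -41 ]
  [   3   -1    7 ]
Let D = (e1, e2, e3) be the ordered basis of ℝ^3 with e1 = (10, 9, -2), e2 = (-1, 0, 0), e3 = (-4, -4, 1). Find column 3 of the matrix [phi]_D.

Column 3 of [phi]_D is the D-coordinate vector of phi(e3).
In standard coordinates phi(e3) = A e3 = (2, 3, -1).
Converting to D: (2, 3, -1) = -e1 + 0·e2 - 3e3, so the coordinate vector is (-1, 0, -3).

(-1, 0, -3)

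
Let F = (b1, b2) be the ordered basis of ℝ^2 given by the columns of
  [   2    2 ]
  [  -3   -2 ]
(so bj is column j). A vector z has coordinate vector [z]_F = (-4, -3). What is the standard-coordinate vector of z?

(-14, 18)

z = M [z]_F, where M has columns b1, b2.
Carrying out the matrix-vector product, z = (-14, 18).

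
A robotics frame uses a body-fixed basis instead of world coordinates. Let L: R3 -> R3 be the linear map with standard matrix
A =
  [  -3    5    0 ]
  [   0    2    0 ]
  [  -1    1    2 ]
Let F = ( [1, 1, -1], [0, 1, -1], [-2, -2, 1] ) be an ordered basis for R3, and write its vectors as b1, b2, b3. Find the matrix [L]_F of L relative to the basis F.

Let P have columns b1, ..., b3. Then [L]_F = P^(-1) A P.
Here det P = -1, so P^(-1) is integer; computing A P first and then P^(-1)(A P) gives [[2, 3, 0], [0, -3, 0], [0, -1, 2]].

[[2, 3, 0], [0, -3, 0], [0, -1, 2]]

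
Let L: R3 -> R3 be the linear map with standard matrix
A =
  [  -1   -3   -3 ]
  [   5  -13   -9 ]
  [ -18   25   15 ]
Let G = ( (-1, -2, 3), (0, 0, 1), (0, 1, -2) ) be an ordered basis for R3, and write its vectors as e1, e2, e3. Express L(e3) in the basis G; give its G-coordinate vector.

(-3, 2, -1)

Compute L(e3) = A e3 = (3, 5, -5) in standard coordinates.
Then write this in G-coordinates: solve for y in y_1 e1 + ... + y_3 e3 = (3, 5, -5).
This gives y = (-3, 2, -1), which is column 3 of [L]_G.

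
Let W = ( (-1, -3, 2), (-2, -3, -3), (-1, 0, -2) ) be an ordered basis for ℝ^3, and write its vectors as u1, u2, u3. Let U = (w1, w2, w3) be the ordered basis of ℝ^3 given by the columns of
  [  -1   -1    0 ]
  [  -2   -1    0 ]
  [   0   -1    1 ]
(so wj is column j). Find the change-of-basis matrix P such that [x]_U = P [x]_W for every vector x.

Let M have columns uj and N have columns wj. Then for every x, N [x]_U = x = M [x]_W, so P = N^(-1) M.
Since det N = -1, N^(-1) has integer entries; multiplying gives P = [[2, 1, -1], [-1, 1, 2], [1, -2, 0]].

[[2, 1, -1], [-1, 1, 2], [1, -2, 0]]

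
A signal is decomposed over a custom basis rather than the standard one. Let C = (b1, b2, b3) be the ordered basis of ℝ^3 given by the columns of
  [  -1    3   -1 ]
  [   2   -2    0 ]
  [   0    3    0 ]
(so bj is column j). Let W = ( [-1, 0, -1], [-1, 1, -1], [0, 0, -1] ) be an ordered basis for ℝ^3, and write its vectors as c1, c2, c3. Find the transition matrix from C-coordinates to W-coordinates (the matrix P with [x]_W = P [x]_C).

[[-1, -1, 1], [2, -2, 0], [-1, 0, -1]]

Column j of P is [bj]_W, since P maps C-coordinates to W-coordinates.
Expressing b1 in W: b1 = -c1 + 2c2 - c3, so column 1 of P is [-1, 2, -1].
Doing the same for each bj gives P = [[-1, -1, 1], [2, -2, 0], [-1, 0, -1]].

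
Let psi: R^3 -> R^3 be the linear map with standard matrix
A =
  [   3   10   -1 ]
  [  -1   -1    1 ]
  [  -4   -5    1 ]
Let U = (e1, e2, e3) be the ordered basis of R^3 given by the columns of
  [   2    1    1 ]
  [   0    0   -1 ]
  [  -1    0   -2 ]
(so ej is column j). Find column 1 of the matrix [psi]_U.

Column 1 of [psi]_U is the U-coordinate vector of psi(e1).
In standard coordinates psi(e1) = A e1 = (7, -3, -9).
Converting to U: (7, -3, -9) = 3e1 - 2e2 + 3e3, so the coordinate vector is (3, -2, 3).

(3, -2, 3)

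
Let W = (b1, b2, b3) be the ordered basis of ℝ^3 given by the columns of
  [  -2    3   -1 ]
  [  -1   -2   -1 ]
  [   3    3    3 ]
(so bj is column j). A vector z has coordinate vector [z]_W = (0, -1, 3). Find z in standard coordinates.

(-6, -1, 6)

z = M [z]_W, where M has columns b1, ..., b3.
Carrying out the matrix-vector product, z = (-6, -1, 6).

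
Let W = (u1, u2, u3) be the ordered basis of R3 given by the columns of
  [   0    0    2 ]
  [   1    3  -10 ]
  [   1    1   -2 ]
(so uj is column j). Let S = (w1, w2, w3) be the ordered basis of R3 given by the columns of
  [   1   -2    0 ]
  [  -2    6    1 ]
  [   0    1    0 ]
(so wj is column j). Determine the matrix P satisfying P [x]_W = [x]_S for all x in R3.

[[2, 2, -2], [1, 1, -2], [-1, 1, -2]]

Let M have columns uj and N have columns wj. Then for every x, N [x]_S = x = M [x]_W, so P = N^(-1) M.
Since det N = -1, N^(-1) has integer entries; multiplying gives P = [[2, 2, -2], [1, 1, -2], [-1, 1, -2]].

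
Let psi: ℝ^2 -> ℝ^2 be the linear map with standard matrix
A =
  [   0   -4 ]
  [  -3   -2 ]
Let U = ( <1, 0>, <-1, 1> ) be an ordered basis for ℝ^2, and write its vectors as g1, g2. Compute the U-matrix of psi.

[[-3, -3], [-3, 1]]

With P the matrix whose columns are g1, g2, [psi]_U = P^(-1) A P.
Column by column: psi(g1) = A g1 = <0, -3>; its U-coordinates <-3, -3> give column 1.
Continuing for each basis vector yields [psi]_U = [[-3, -3], [-3, 1]].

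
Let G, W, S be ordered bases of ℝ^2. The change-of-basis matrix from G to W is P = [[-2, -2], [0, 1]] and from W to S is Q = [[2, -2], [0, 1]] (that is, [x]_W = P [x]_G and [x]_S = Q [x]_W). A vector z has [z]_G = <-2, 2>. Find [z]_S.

<-4, 2>

Apply P to get W-coordinates <0, 2>, then Q to get S-coordinates.
The result is [z]_S = <-4, 2>.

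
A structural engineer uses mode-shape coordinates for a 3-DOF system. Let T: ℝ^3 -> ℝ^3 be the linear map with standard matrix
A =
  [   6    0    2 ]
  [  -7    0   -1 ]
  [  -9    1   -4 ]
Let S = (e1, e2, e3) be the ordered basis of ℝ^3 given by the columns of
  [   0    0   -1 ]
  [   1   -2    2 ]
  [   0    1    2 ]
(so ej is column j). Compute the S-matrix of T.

[[2, -1, -1], [1, -2, -1], [0, -2, 2]]

Let P have columns e1, ..., e3. Then [T]_S = P^(-1) A P.
Here det P = -1, so P^(-1) is integer; computing A P first and then P^(-1)(A P) gives [[2, -1, -1], [1, -2, -1], [0, -2, 2]].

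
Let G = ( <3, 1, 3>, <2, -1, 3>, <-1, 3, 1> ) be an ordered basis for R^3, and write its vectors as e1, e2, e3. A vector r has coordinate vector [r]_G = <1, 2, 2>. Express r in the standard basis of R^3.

<5, 5, 11>

r = M [r]_G, where M has columns e1, ..., e3.
Carrying out the matrix-vector product, r = <5, 5, 11>.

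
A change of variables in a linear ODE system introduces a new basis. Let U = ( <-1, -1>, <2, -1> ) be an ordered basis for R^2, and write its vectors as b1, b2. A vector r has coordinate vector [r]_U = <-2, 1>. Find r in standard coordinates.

<4, 1>

By definition r = -2b1 + b2.
Summing componentwise gives <4, 1>.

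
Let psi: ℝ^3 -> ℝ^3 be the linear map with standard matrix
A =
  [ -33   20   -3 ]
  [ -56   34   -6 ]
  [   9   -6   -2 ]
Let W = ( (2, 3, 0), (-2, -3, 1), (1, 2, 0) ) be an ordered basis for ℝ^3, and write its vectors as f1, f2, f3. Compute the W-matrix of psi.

The j-th column of [psi]_W is [psi(fj)]_W.
psi(f1) = A f1 = (-6, -10, 0) = -2f1 + 0·f2 - 2f3, so column 1 is (-2, 0, -2).
Repeating for f2, f3 and assembling the columns gives [[-2, 0, -1], [0, -2, -3], [-2, -1, 3]].

[[-2, 0, -1], [0, -2, -3], [-2, -1, 3]]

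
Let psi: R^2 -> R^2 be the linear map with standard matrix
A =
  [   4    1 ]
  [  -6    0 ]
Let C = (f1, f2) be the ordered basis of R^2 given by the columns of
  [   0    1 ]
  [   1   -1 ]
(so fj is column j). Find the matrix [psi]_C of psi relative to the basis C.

The j-th column of [psi]_C is [psi(fj)]_C.
psi(f1) = A f1 = (1, 0) = f1 + f2, so column 1 is (1, 1).
Repeating for f2 and assembling the columns gives [[1, -3], [1, 3]].

[[1, -3], [1, 3]]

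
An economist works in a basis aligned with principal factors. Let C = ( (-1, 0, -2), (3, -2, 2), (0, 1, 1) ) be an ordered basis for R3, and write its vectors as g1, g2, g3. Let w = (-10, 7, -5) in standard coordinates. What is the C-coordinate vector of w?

[w]_C is the unique c with M c = w, where M has columns g1, ..., g3.
Solving this 3x3 system gives c = (-2, -4, -1).
Check: -2g1 - 4g2 - g3 = (-10, 7, -5).

(-2, -4, -1)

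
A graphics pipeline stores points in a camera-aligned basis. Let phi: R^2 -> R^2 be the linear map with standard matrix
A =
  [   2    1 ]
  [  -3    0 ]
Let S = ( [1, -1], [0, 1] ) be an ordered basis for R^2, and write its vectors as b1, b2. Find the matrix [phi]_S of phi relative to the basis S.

The j-th column of [phi]_S is [phi(bj)]_S.
phi(b1) = A b1 = [1, -3] = b1 - 2b2, so column 1 is [1, -2].
Repeating for b2 and assembling the columns gives [[1, 1], [-2, 1]].

[[1, 1], [-2, 1]]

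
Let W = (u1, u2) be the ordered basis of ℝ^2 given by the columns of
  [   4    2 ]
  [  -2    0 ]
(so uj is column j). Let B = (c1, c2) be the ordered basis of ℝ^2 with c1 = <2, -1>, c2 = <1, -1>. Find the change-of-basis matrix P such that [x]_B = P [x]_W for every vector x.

Column j of P is [uj]_B, since P maps W-coordinates to B-coordinates.
Expressing u1 in B: u1 = 2c1 + 0·c2, so column 1 of P is <2, 0>.
Doing the same for each uj gives P = [[2, 2], [0, -2]].

[[2, 2], [0, -2]]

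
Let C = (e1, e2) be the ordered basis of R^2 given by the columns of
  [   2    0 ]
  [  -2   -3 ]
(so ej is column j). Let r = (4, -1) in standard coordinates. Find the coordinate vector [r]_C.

(2, -1)

Write r = c_1 e1 + c_2 e2 and solve for the c_i.
System: 2c_1 + 0c_2 = 4, -2c_1 - 3c_2 = -1; solving gives c_1 = 2, c_2 = -1.
Check: 2e1 - e2 = (4, -1).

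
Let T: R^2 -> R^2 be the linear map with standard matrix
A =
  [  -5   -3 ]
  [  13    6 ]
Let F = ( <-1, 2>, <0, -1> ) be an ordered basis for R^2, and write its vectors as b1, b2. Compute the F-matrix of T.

With P the matrix whose columns are b1, b2, [T]_F = P^(-1) A P.
Column by column: T(b1) = A b1 = <-1, -1>; its F-coordinates <1, 3> give column 1.
Continuing for each basis vector yields [T]_F = [[1, -3], [3, 0]].

[[1, -3], [3, 0]]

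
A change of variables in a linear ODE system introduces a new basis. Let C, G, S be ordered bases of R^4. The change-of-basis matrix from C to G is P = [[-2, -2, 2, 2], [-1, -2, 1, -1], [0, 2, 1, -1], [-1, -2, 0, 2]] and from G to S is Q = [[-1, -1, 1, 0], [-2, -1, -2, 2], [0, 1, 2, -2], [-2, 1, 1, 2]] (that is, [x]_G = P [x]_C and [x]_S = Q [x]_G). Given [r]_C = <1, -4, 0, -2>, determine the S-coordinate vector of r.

Apply P to get G-coordinates <2, 9, -6, 3>, then Q to get S-coordinates.
The result is [r]_S = <-17, 5, -9, 5>.

<-17, 5, -9, 5>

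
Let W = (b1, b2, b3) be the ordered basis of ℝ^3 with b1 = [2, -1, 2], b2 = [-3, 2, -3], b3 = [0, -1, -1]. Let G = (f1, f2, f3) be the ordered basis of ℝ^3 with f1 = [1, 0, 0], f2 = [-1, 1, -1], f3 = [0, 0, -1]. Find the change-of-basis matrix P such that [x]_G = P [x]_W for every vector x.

Column j of P is [bj]_G, since P maps W-coordinates to G-coordinates.
Expressing b1 in G: b1 = f1 - f2 - f3, so column 1 of P is [1, -1, -1].
Doing the same for each bj gives P = [[1, -1, -1], [-1, 2, -1], [-1, 1, 2]].

[[1, -1, -1], [-1, 2, -1], [-1, 1, 2]]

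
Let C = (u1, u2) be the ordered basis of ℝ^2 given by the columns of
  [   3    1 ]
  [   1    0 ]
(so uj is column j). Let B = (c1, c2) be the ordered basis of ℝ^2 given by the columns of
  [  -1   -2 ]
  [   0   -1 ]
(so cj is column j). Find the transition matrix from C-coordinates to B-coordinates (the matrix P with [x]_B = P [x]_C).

[[-1, -1], [-1, 0]]

Take x = uj: its C-coordinates are the j-th standard unit vector, so P e_j — column j of P — equals [uj]_B.
u1 = -c1 - c2, giving column 1 = [-1, -1]; repeating for each j gives P = [[-1, -1], [-1, 0]].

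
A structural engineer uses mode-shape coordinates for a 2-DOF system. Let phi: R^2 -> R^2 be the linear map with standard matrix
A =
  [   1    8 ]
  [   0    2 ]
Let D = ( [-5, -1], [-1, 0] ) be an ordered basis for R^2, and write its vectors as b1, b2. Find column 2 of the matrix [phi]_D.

Compute phi(b2) = A b2 = [-1, 0] in standard coordinates.
Then write this in D-coordinates: solve for y in y_1 b1 + y_2 b2 = [-1, 0].
This gives y = [0, 1], which is column 2 of [phi]_D.

[0, 1]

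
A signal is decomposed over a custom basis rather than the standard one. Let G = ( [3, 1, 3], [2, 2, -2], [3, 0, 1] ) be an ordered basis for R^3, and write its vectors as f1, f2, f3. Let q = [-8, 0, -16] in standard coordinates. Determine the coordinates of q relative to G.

[-4, 2, 0]

[q]_G is the unique c with M c = q, where M has columns f1, ..., f3.
Row-reducing the augmented matrix [M | q] gives c = (-4, 2, 0).
Check: -4f1 + 2f2 + 0·f3 = [-8, 0, -16].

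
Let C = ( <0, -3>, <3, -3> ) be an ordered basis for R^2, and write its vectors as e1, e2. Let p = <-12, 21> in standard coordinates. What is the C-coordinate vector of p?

Write p = c_1 e1 + c_2 e2 and solve for the c_i.
System: 0c_1 + 3c_2 = -12, -3c_1 - 3c_2 = 21; solving gives c_1 = -3, c_2 = -4.
Check: -3e1 - 4e2 = <-12, 21>.

<-3, -4>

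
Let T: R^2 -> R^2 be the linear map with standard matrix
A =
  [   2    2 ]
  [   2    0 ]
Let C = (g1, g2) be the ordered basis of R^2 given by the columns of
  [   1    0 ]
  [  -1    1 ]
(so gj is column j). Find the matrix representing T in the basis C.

[[0, 2], [2, 2]]

The j-th column of [T]_C is [T(gj)]_C.
T(g1) = A g1 = [0, 2] = 0·g1 + 2g2, so column 1 is [0, 2].
Repeating for g2 and assembling the columns gives [[0, 2], [2, 2]].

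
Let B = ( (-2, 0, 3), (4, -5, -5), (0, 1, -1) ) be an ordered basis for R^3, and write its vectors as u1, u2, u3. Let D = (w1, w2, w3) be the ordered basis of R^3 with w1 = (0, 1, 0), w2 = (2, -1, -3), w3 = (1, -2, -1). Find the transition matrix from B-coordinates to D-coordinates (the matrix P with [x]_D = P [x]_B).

Let M have columns uj and N have columns wj. Then for every x, N [x]_D = x = M [x]_B, so P = N^(-1) M.
Since det N = -1, N^(-1) has integer entries; multiplying gives P = [[-1, 0, -2], [-1, 1, 1], [0, 2, -2]].

[[-1, 0, -2], [-1, 1, 1], [0, 2, -2]]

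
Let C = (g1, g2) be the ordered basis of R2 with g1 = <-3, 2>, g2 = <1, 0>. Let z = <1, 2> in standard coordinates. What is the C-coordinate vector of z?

We seek scalars with c_1 g1 + c_2 g2 = z; equivalently solve M c = z where the columns of M are g1, g2.
System: -3c_1 + c_2 = 1, 2c_1 + 0c_2 = 2; solving gives c_1 = 1, c_2 = 4.
Check: g1 + 4g2 = <1, 2>.

<1, 4>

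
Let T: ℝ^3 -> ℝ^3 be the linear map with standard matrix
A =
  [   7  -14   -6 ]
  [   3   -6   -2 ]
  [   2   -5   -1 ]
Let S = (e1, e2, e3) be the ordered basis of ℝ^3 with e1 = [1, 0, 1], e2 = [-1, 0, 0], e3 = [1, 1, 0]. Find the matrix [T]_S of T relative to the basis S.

[[1, -2, -3], [1, 2, 1], [1, -3, -3]]

The j-th column of [T]_S is [T(ej)]_S.
T(e1) = A e1 = [1, 1, 1] = e1 + e2 + e3, so column 1 is [1, 1, 1].
Repeating for e2, e3 and assembling the columns gives [[1, -2, -3], [1, 2, 1], [1, -3, -3]].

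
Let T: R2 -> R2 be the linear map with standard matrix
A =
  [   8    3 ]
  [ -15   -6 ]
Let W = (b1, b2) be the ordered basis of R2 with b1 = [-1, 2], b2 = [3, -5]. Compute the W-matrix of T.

Let P have columns b1, b2. Then [T]_W = P^(-1) A P.
Here det P = -1, so P^(-1) is integer; computing A P first and then P^(-1)(A P) gives [[-1, 0], [-1, 3]].

[[-1, 0], [-1, 3]]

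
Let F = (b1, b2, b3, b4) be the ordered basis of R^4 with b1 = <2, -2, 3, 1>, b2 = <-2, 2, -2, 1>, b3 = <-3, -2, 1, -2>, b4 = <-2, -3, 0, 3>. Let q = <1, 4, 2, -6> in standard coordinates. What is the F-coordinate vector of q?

Write q = c_1 b1 + ... + c_4 b4 and solve for the c_i.
Gaussian elimination on [M | q] yields c = (1, 1, 1, -2).
Check: b1 + b2 + b3 - 2b4 = <1, 4, 2, -6>.

<1, 1, 1, -2>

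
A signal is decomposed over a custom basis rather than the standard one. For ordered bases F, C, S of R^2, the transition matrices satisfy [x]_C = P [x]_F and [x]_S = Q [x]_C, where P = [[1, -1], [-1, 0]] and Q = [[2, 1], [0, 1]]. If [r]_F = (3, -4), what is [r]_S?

(11, -3)

Apply P to get C-coordinates (7, -3), then Q to get S-coordinates.
The result is [r]_S = (11, -3).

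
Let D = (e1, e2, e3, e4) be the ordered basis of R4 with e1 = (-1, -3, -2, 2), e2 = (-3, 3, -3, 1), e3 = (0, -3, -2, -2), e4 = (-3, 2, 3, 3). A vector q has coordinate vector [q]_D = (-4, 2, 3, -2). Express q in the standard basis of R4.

(4, 5, -10, -18)

q = M [q]_D, where M has columns e1, ..., e4.
Carrying out the matrix-vector product, q = (4, 5, -10, -18).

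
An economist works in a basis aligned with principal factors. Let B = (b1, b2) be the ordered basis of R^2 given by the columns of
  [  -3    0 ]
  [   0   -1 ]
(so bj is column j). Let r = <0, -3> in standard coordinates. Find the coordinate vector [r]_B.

<0, 3>

We seek scalars with c_1 b1 + c_2 b2 = r; equivalently solve M c = r where the columns of M are b1, b2.
System: -3c_1 + 0c_2 = 0, 0c_1 - c_2 = -3; solving gives c_1 = 0, c_2 = 3.
Check: 0·b1 + 3b2 = <0, -3>.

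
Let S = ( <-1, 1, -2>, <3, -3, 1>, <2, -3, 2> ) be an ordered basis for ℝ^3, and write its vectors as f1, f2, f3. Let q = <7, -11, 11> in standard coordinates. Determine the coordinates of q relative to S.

<-2, -1, 4>

Write q = c_1 f1 + ... + c_3 f3 and solve for the c_i.
Solving this 3x3 system gives c = (-2, -1, 4).
Check: -2f1 - f2 + 4f3 = <7, -11, 11>.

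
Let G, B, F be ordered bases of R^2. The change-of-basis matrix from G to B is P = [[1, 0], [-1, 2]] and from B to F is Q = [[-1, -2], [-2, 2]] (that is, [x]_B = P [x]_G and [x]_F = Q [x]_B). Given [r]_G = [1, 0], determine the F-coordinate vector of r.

[1, -4]

First [r]_B = P [r]_G = [1, -1].
Then [r]_F = Q [r]_B = [1, -4].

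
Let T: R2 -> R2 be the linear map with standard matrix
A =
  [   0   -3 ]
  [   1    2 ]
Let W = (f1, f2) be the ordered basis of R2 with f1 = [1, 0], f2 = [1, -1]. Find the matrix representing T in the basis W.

Let P have columns f1, f2. Then [T]_W = P^(-1) A P.
Here det P = -1, so P^(-1) is integer; computing A P first and then P^(-1)(A P) gives [[1, 2], [-1, 1]].

[[1, 2], [-1, 1]]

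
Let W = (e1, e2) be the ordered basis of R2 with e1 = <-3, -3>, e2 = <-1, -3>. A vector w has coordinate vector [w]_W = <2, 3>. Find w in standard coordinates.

By definition w = 2e1 + 3e2.
Summing componentwise gives <-9, -15>.

<-9, -15>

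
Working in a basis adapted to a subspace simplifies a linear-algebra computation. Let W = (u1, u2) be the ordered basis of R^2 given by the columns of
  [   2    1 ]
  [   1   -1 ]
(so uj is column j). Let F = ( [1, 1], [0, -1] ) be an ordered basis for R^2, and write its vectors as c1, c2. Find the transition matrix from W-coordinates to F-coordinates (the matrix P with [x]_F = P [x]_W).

Let M have columns uj and N have columns cj. Then for every x, N [x]_F = x = M [x]_W, so P = N^(-1) M.
Since det N = -1, N^(-1) has integer entries; multiplying gives P = [[2, 1], [1, 2]].

[[2, 1], [1, 2]]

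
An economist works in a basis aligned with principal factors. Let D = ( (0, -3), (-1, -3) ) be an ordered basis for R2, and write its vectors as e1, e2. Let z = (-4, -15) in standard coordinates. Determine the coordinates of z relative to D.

(1, 4)

We seek scalars with c_1 e1 + c_2 e2 = z; equivalently solve M c = z where the columns of M are e1, e2.
System: 0c_1 - c_2 = -4, -3c_1 - 3c_2 = -15; solving gives c_1 = 1, c_2 = 4.
Check: e1 + 4e2 = (-4, -15).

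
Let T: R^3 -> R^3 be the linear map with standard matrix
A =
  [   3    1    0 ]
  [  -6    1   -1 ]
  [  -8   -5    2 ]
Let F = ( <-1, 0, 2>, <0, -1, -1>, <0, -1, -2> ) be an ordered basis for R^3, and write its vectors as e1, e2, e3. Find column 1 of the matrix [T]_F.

Column 1 of [T]_F is the F-coordinate vector of T(e1).
In standard coordinates T(e1) = A e1 = <-3, 4, 12>.
Converting to F: <-3, 4, 12> = 3e1 - 2e2 - 2e3, so the coordinate vector is <3, -2, -2>.

<3, -2, -2>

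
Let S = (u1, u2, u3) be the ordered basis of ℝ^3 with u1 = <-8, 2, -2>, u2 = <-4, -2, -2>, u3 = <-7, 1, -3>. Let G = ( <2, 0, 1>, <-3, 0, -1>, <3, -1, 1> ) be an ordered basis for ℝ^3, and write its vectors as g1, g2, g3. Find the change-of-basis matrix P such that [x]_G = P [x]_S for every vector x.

Take x = uj: its S-coordinates are the j-th standard unit vector, so P e_j — column j of P — equals [uj]_G.
u1 = 2g1 + 2g2 - 2g3, giving column 1 = <2, 2, -2>; repeating for each j gives P = [[2, -2, -2], [2, 2, 0], [-2, 2, -1]].

[[2, -2, -2], [2, 2, 0], [-2, 2, -1]]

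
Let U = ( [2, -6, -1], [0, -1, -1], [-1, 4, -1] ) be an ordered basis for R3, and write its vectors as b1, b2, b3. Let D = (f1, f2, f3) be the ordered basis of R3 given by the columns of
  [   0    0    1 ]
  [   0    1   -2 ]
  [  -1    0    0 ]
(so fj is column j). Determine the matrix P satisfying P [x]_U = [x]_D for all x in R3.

Column j of P is [bj]_D, since P maps U-coordinates to D-coordinates.
Expressing b1 in D: b1 = f1 - 2f2 + 2f3, so column 1 of P is [1, -2, 2].
Doing the same for each bj gives P = [[1, 1, 1], [-2, -1, 2], [2, 0, -1]].

[[1, 1, 1], [-2, -1, 2], [2, 0, -1]]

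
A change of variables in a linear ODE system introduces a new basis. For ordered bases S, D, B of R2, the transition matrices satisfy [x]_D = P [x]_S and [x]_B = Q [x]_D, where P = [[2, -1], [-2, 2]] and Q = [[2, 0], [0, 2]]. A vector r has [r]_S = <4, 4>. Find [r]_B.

<8, 0>

Apply P to get D-coordinates <4, 0>, then Q to get B-coordinates.
The result is [r]_B = <8, 0>.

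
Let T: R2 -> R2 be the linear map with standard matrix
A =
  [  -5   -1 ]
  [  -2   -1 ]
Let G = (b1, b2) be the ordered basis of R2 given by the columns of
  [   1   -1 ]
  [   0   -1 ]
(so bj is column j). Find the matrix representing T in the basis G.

The j-th column of [T]_G is [T(bj)]_G.
T(b1) = A b1 = [-5, -2] = -3b1 + 2b2, so column 1 is [-3, 2].
Repeating for b2 and assembling the columns gives [[-3, 3], [2, -3]].

[[-3, 3], [2, -3]]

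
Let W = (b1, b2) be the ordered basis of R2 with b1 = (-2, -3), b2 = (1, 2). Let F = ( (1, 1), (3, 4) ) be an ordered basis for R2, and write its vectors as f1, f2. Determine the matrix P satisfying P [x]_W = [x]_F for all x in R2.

Let M have columns bj and N have columns fj. Then for every x, N [x]_F = x = M [x]_W, so P = N^(-1) M.
Since det N = 1, N^(-1) has integer entries; multiplying gives P = [[1, -2], [-1, 1]].

[[1, -2], [-1, 1]]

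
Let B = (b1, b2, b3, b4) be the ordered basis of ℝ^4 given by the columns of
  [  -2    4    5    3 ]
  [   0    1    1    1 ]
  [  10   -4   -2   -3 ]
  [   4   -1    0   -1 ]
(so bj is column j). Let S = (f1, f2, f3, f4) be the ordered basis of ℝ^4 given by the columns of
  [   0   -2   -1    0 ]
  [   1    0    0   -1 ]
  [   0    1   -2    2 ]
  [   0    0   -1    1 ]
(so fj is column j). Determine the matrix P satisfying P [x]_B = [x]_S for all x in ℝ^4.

Take x = bj: its B-coordinates are the j-th standard unit vector, so P e_j — column j of P — equals [bj]_S.
b1 = 2f1 + 2f2 - 2f3 + 2f4, giving column 1 = (2, 2, -2, 2); repeating for each j gives P = [[2, 0, 0, -1], [2, -2, -2, -1], [-2, 0, -1, -1], [2, -1, -1, -2]].

[[2, 0, 0, -1], [2, -2, -2, -1], [-2, 0, -1, -1], [2, -1, -1, -2]]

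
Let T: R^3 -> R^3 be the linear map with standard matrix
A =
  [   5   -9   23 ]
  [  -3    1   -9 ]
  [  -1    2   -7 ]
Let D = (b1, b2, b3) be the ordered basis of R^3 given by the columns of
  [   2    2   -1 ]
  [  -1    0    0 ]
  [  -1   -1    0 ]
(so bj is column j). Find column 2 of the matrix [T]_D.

Column 2 of [T]_D is the D-coordinate vector of T(b2).
In standard coordinates T(b2) = A b2 = (-13, 3, 5).
Converting to D: (-13, 3, 5) = -3b1 - 2b2 + 3b3, so the coordinate vector is (-3, -2, 3).

(-3, -2, 3)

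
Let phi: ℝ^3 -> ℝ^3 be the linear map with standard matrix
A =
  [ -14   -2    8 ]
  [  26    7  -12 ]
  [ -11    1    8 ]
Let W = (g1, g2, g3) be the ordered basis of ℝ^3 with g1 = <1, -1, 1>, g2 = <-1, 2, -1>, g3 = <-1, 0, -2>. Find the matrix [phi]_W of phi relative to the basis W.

With P the matrix whose columns are g1, ..., g3, [phi]_W = P^(-1) A P.
Column by column: phi(g1) = A g1 = <-4, 7, -4>; its W-coordinates <-1, 3, 0> give column 1.
Continuing for each basis vector yields [phi]_W = [[-1, -2, 0], [3, -1, -1], [0, -3, 3]].

[[-1, -2, 0], [3, -1, -1], [0, -3, 3]]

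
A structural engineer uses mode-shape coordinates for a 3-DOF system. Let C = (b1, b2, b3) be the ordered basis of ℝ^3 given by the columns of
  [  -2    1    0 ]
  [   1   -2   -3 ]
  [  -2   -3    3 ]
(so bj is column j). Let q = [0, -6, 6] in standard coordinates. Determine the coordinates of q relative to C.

[0, 0, 2]

We seek scalars with c_1 b1 + ... + c_3 b3 = q; equivalently solve M c = q where the columns of M are b1, ..., b3.
Gaussian elimination on [M | q] yields c = (0, 0, 2).
Check: 0·b1 + 0·b2 + 2b3 = [0, -6, 6].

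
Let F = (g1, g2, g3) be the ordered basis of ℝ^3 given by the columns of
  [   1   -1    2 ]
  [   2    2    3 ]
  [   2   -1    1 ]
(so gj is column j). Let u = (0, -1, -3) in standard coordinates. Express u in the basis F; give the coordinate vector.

(-2, 0, 1)

We seek scalars with c_1 g1 + ... + c_3 g3 = u; equivalently solve M c = u where the columns of M are g1, ..., g3.
Solving this 3x3 system gives c = (-2, 0, 1).
Check: -2g1 + 0·g2 + g3 = (0, -1, -3).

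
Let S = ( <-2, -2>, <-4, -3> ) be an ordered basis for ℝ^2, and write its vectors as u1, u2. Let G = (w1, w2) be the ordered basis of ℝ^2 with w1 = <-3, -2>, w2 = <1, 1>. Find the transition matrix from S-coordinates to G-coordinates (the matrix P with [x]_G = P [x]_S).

Column j of P is [uj]_G, since P maps S-coordinates to G-coordinates.
Expressing u1 in G: u1 = 0·w1 - 2w2, so column 1 of P is <0, -2>.
Doing the same for each uj gives P = [[0, 1], [-2, -1]].

[[0, 1], [-2, -1]]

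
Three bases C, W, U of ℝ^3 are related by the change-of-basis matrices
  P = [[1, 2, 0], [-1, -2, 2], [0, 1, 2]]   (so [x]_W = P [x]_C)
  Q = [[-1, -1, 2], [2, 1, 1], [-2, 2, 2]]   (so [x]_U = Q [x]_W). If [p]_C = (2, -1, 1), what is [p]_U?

Composing the changes, [p]_U = Q P [p]_C.
Q P = [[0, 2, 2], [1, 3, 4], [-4, -6, 8]]; applying this to (2, -1, 1) gives (0, 3, 6).

(0, 3, 6)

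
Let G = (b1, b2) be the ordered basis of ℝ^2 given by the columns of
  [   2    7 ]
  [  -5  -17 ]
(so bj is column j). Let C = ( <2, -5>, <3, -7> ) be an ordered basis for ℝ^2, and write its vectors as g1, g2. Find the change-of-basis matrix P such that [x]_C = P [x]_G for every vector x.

Let M have columns bj and N have columns gj. Then for every x, N [x]_C = x = M [x]_G, so P = N^(-1) M.
Since det N = 1, N^(-1) has integer entries; multiplying gives P = [[1, 2], [0, 1]].

[[1, 2], [0, 1]]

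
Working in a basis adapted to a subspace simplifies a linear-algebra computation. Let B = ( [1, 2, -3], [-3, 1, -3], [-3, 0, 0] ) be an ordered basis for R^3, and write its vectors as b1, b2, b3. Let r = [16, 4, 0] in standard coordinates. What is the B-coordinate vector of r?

[4, -4, 0]

We seek scalars with c_1 b1 + ... + c_3 b3 = r; equivalently solve M c = r where the columns of M are b1, ..., b3.
Solving this 3x3 system gives c = (4, -4, 0).
Check: 4b1 - 4b2 + 0·b3 = [16, 4, 0].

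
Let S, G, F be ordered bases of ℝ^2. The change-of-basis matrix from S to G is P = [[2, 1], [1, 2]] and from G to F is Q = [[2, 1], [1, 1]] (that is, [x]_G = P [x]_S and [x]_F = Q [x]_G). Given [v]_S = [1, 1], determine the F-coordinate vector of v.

[9, 6]

Apply P to get G-coordinates [3, 3], then Q to get F-coordinates.
The result is [v]_F = [9, 6].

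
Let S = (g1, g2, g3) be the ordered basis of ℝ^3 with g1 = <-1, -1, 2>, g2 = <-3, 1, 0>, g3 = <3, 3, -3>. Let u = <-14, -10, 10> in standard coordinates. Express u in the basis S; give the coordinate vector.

[u]_S is the unique c with M c = u, where M has columns g1, ..., g3.
Gaussian elimination on [M | u] yields c = (-1, 1, -4).
Check: -g1 + g2 - 4g3 = <-14, -10, 10>.

<-1, 1, -4>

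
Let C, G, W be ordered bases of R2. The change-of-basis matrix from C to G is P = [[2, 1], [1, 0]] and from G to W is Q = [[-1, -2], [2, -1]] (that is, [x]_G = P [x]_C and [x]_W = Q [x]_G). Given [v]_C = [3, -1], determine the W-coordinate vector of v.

[-11, 7]

Apply P to get G-coordinates [5, 3], then Q to get W-coordinates.
The result is [v]_W = [-11, 7].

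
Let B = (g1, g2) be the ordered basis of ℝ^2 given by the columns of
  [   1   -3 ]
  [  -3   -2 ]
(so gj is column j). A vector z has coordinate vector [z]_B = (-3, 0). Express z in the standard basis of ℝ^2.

By definition z = -3g1 + 0·g2.
Summing componentwise gives (-3, 9).

(-3, 9)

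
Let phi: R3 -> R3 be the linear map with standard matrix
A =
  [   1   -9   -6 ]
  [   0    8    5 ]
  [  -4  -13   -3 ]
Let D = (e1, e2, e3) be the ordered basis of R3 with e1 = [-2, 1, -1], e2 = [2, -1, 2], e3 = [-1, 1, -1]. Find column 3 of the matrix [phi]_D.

Column 3 of [phi]_D is the D-coordinate vector of phi(e3).
In standard coordinates phi(e3) = A e3 = [-4, 3, -6].
Converting to D: [-4, 3, -6] = -2e1 - 3e2 + 2e3, so the coordinate vector is [-2, -3, 2].

[-2, -3, 2]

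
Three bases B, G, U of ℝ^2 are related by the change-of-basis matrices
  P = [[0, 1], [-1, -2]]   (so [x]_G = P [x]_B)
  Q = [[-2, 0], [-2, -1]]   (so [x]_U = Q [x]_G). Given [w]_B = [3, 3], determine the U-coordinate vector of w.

First [w]_G = P [w]_B = [3, -9].
Then [w]_U = Q [w]_G = [-6, 3].

[-6, 3]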